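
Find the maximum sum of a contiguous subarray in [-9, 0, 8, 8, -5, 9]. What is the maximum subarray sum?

Using Kadane's algorithm on [-9, 0, 8, 8, -5, 9]:

Scanning through the array:
Position 1 (value 0): max_ending_here = 0, max_so_far = 0
Position 2 (value 8): max_ending_here = 8, max_so_far = 8
Position 3 (value 8): max_ending_here = 16, max_so_far = 16
Position 4 (value -5): max_ending_here = 11, max_so_far = 16
Position 5 (value 9): max_ending_here = 20, max_so_far = 20

Maximum subarray: [0, 8, 8, -5, 9]
Maximum sum: 20

The maximum subarray is [0, 8, 8, -5, 9] with sum 20. This subarray runs from index 1 to index 5.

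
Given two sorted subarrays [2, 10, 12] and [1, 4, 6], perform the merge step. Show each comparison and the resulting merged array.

Merging process:

Compare 2 vs 1: take 1 from right. Merged: [1]
Compare 2 vs 4: take 2 from left. Merged: [1, 2]
Compare 10 vs 4: take 4 from right. Merged: [1, 2, 4]
Compare 10 vs 6: take 6 from right. Merged: [1, 2, 4, 6]
Append remaining from left: [10, 12]. Merged: [1, 2, 4, 6, 10, 12]

Final merged array: [1, 2, 4, 6, 10, 12]
Total comparisons: 4

The merged array is [1, 2, 4, 6, 10, 12], requiring 4 comparisons. The merge step runs in O(n) time where n is the total number of elements.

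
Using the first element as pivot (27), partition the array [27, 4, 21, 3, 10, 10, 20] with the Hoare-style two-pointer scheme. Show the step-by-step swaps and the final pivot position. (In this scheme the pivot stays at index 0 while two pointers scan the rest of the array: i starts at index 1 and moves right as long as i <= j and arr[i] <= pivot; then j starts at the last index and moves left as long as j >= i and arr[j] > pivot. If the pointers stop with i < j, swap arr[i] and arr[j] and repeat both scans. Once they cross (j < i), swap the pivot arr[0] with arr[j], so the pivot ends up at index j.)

Hoare-style two-pointer partition with pivot = 27:

Initial array: [27, 4, 21, 3, 10, 10, 20]

Pointers start at i = 1, j = 6.
i ends at 7, j ends at 6: the pointers have crossed (j < i), so scanning stops.

Swap pivot arr[0] with arr[6] to place pivot at position 6: [20, 4, 21, 3, 10, 10, 27]
Pivot position: 6

After partitioning with pivot 27, the array becomes [20, 4, 21, 3, 10, 10, 27]. The pivot is placed at index 6. All elements to the left of the pivot are <= 27, and all elements to the right are > 27.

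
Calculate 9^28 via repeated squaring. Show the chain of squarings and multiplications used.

Computing 9^28 by squaring (build up from 9^1; each line after the first costs one multiplication):

9^1 = 9
9^2 = (9^1)^2 = 9^2 = 81
9^3 = 9 * 9^2 = 9 * 81 = 729
9^6 = (9^3)^2 = 729^2 = 531441
9^7 = 9 * 9^6 = 9 * 531441 = 4782969
9^14 = (9^7)^2 = 4782969^2 = 22876792454961
9^28 = (9^14)^2 = 22876792454961^2 = 523347633027360537213511521

Result: 523347633027360537213511521
Multiplications needed: 6 (6 lines after 9^1)

9^28 = 523347633027360537213511521. Using exponentiation by squaring, this requires 6 multiplications. The key idea: if the exponent is even, square the half-power; if odd, multiply by the base once.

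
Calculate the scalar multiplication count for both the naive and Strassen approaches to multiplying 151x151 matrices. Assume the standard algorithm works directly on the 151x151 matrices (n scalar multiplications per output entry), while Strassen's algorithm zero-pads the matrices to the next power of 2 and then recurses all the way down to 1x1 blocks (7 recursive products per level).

Matrix multiplication for 151x151 matrices:

Strassen's algorithm requires power-of-2 dimensions. Pad 151x151 to 256x256 (next power of 2).

Standard algorithm: 151^3 = 3442951 multiplications
Strassen's algorithm: 7^(log2(256)) = 7^8 = 5764801 multiplications
Difference: 3442951 - 5764801 = -2321850 (Strassen uses MORE here due to padding overhead — for small or just-over-power-of-2 n, padding can outweigh the per-level savings)

Standard: 3442951 multiplications (151^3). Strassen: 5764801 multiplications (7^8, after padding to 256x256). Strassen reduces 8 recursive multiplications to 7 at each level.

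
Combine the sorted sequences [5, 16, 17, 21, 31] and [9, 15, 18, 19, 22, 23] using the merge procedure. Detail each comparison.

Merging process:

Compare 5 vs 9: take 5 from left. Merged: [5]
Compare 16 vs 9: take 9 from right. Merged: [5, 9]
Compare 16 vs 15: take 15 from right. Merged: [5, 9, 15]
Compare 16 vs 18: take 16 from left. Merged: [5, 9, 15, 16]
Compare 17 vs 18: take 17 from left. Merged: [5, 9, 15, 16, 17]
Compare 21 vs 18: take 18 from right. Merged: [5, 9, 15, 16, 17, 18]
Compare 21 vs 19: take 19 from right. Merged: [5, 9, 15, 16, 17, 18, 19]
Compare 21 vs 22: take 21 from left. Merged: [5, 9, 15, 16, 17, 18, 19, 21]
Compare 31 vs 22: take 22 from right. Merged: [5, 9, 15, 16, 17, 18, 19, 21, 22]
Compare 31 vs 23: take 23 from right. Merged: [5, 9, 15, 16, 17, 18, 19, 21, 22, 23]
Append remaining from left: [31]. Merged: [5, 9, 15, 16, 17, 18, 19, 21, 22, 23, 31]

Final merged array: [5, 9, 15, 16, 17, 18, 19, 21, 22, 23, 31]
Total comparisons: 10

The merged array is [5, 9, 15, 16, 17, 18, 19, 21, 22, 23, 31], requiring 10 comparisons. The merge step runs in O(n) time where n is the total number of elements.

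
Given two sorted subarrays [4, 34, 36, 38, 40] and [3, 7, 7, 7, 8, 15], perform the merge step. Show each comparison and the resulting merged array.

Merging process:

Compare 4 vs 3: take 3 from right. Merged: [3]
Compare 4 vs 7: take 4 from left. Merged: [3, 4]
Compare 34 vs 7: take 7 from right. Merged: [3, 4, 7]
Compare 34 vs 7: take 7 from right. Merged: [3, 4, 7, 7]
Compare 34 vs 7: take 7 from right. Merged: [3, 4, 7, 7, 7]
Compare 34 vs 8: take 8 from right. Merged: [3, 4, 7, 7, 7, 8]
Compare 34 vs 15: take 15 from right. Merged: [3, 4, 7, 7, 7, 8, 15]
Append remaining from left: [34, 36, 38, 40]. Merged: [3, 4, 7, 7, 7, 8, 15, 34, 36, 38, 40]

Final merged array: [3, 4, 7, 7, 7, 8, 15, 34, 36, 38, 40]
Total comparisons: 7

The merged array is [3, 4, 7, 7, 7, 8, 15, 34, 36, 38, 40], requiring 7 comparisons. The merge step runs in O(n) time where n is the total number of elements.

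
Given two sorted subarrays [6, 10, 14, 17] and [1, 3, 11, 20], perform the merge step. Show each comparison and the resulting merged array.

Merging process:

Compare 6 vs 1: take 1 from right. Merged: [1]
Compare 6 vs 3: take 3 from right. Merged: [1, 3]
Compare 6 vs 11: take 6 from left. Merged: [1, 3, 6]
Compare 10 vs 11: take 10 from left. Merged: [1, 3, 6, 10]
Compare 14 vs 11: take 11 from right. Merged: [1, 3, 6, 10, 11]
Compare 14 vs 20: take 14 from left. Merged: [1, 3, 6, 10, 11, 14]
Compare 17 vs 20: take 17 from left. Merged: [1, 3, 6, 10, 11, 14, 17]
Append remaining from right: [20]. Merged: [1, 3, 6, 10, 11, 14, 17, 20]

Final merged array: [1, 3, 6, 10, 11, 14, 17, 20]
Total comparisons: 7

The merged array is [1, 3, 6, 10, 11, 14, 17, 20], requiring 7 comparisons. The merge step runs in O(n) time where n is the total number of elements.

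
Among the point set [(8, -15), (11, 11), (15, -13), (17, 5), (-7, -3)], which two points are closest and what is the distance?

Computing all pairwise distances among 5 points:

d((8, -15), (11, 11)) = 26.1725
d((8, -15), (15, -13)) = 7.2801 <-- minimum
d((8, -15), (17, 5)) = 21.9317
d((8, -15), (-7, -3)) = 19.2094
d((11, 11), (15, -13)) = 24.3311
d((11, 11), (17, 5)) = 8.4853
d((11, 11), (-7, -3)) = 22.8035
d((15, -13), (17, 5)) = 18.1108
d((15, -13), (-7, -3)) = 24.1661
d((17, 5), (-7, -3)) = 25.2982

Closest pair: (8, -15) and (15, -13) with distance 7.2801

The closest pair is (8, -15) and (15, -13) with Euclidean distance 7.2801. For 5 points, brute-force pairwise comparison is shown above. For large n, the divide-and-conquer algorithm (sort by x, recurse on halves, check the dividing strip) achieves O(n log n).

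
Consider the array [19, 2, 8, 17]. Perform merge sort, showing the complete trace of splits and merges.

Merge sort trace:

Split: [19, 2, 8, 17] -> [19, 2] and [8, 17]
  Split: [19, 2] -> [19] and [2]
  Merge: [19] + [2] -> [2, 19]
  Split: [8, 17] -> [8] and [17]
  Merge: [8] + [17] -> [8, 17]
Merge: [2, 19] + [8, 17] -> [2, 8, 17, 19]

Final sorted array: [2, 8, 17, 19]

The merge sort proceeds by recursively splitting the array and merging sorted halves.
After all merges, the sorted array is [2, 8, 17, 19].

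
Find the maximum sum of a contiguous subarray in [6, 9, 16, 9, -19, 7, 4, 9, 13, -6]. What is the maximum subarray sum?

Using Kadane's algorithm on [6, 9, 16, 9, -19, 7, 4, 9, 13, -6]:

Scanning through the array:
Position 1 (value 9): max_ending_here = 15, max_so_far = 15
Position 2 (value 16): max_ending_here = 31, max_so_far = 31
Position 3 (value 9): max_ending_here = 40, max_so_far = 40
Position 4 (value -19): max_ending_here = 21, max_so_far = 40
Position 5 (value 7): max_ending_here = 28, max_so_far = 40
Position 6 (value 4): max_ending_here = 32, max_so_far = 40
Position 7 (value 9): max_ending_here = 41, max_so_far = 41
Position 8 (value 13): max_ending_here = 54, max_so_far = 54
Position 9 (value -6): max_ending_here = 48, max_so_far = 54

Maximum subarray: [6, 9, 16, 9, -19, 7, 4, 9, 13]
Maximum sum: 54

The maximum subarray is [6, 9, 16, 9, -19, 7, 4, 9, 13] with sum 54. This subarray runs from index 0 to index 8.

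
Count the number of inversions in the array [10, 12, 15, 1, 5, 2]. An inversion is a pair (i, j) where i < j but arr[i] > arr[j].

Finding inversions in [10, 12, 15, 1, 5, 2]:

(0, 3): arr[0]=10 > arr[3]=1
(0, 4): arr[0]=10 > arr[4]=5
(0, 5): arr[0]=10 > arr[5]=2
(1, 3): arr[1]=12 > arr[3]=1
(1, 4): arr[1]=12 > arr[4]=5
(1, 5): arr[1]=12 > arr[5]=2
(2, 3): arr[2]=15 > arr[3]=1
(2, 4): arr[2]=15 > arr[4]=5
(2, 5): arr[2]=15 > arr[5]=2
(4, 5): arr[4]=5 > arr[5]=2

Total inversions: 10

The array has 10 inversion(s): (0,3), (0,4), (0,5), (1,3), (1,4), (1,5), (2,3), (2,4), (2,5), (4,5). Each pair (i,j) satisfies i < j and arr[i] > arr[j].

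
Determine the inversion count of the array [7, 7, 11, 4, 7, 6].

Finding inversions in [7, 7, 11, 4, 7, 6]:

(0, 3): arr[0]=7 > arr[3]=4
(0, 5): arr[0]=7 > arr[5]=6
(1, 3): arr[1]=7 > arr[3]=4
(1, 5): arr[1]=7 > arr[5]=6
(2, 3): arr[2]=11 > arr[3]=4
(2, 4): arr[2]=11 > arr[4]=7
(2, 5): arr[2]=11 > arr[5]=6
(4, 5): arr[4]=7 > arr[5]=6

Total inversions: 8

The array has 8 inversion(s): (0,3), (0,5), (1,3), (1,5), (2,3), (2,4), (2,5), (4,5). Each pair (i,j) satisfies i < j and arr[i] > arr[j].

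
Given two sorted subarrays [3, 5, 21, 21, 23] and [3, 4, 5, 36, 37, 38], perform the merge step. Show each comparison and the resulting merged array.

Merging process:

Compare 3 vs 3: take 3 from left. Merged: [3]
Compare 5 vs 3: take 3 from right. Merged: [3, 3]
Compare 5 vs 4: take 4 from right. Merged: [3, 3, 4]
Compare 5 vs 5: take 5 from left. Merged: [3, 3, 4, 5]
Compare 21 vs 5: take 5 from right. Merged: [3, 3, 4, 5, 5]
Compare 21 vs 36: take 21 from left. Merged: [3, 3, 4, 5, 5, 21]
Compare 21 vs 36: take 21 from left. Merged: [3, 3, 4, 5, 5, 21, 21]
Compare 23 vs 36: take 23 from left. Merged: [3, 3, 4, 5, 5, 21, 21, 23]
Append remaining from right: [36, 37, 38]. Merged: [3, 3, 4, 5, 5, 21, 21, 23, 36, 37, 38]

Final merged array: [3, 3, 4, 5, 5, 21, 21, 23, 36, 37, 38]
Total comparisons: 8

The merged array is [3, 3, 4, 5, 5, 21, 21, 23, 36, 37, 38], requiring 8 comparisons. The merge step runs in O(n) time where n is the total number of elements.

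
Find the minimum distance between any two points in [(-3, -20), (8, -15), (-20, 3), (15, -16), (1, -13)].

Computing all pairwise distances among 5 points:

d((-3, -20), (8, -15)) = 12.083
d((-3, -20), (-20, 3)) = 28.6007
d((-3, -20), (15, -16)) = 18.4391
d((-3, -20), (1, -13)) = 8.0623
d((8, -15), (-20, 3)) = 33.2866
d((8, -15), (15, -16)) = 7.0711 <-- minimum
d((8, -15), (1, -13)) = 7.2801
d((-20, 3), (15, -16)) = 39.8246
d((-20, 3), (1, -13)) = 26.4008
d((15, -16), (1, -13)) = 14.3178

Closest pair: (8, -15) and (15, -16) with distance 7.0711

The closest pair is (8, -15) and (15, -16) with Euclidean distance 7.0711. For 5 points, brute-force pairwise comparison is shown above. For large n, the divide-and-conquer algorithm (sort by x, recurse on halves, check the dividing strip) achieves O(n log n).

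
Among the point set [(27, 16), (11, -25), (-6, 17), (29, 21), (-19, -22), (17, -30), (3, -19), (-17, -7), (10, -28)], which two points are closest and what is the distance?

Computing all pairwise distances among 9 points:

d((27, 16), (11, -25)) = 44.0114
d((27, 16), (-6, 17)) = 33.0151
d((27, 16), (29, 21)) = 5.3852
d((27, 16), (-19, -22)) = 59.6657
d((27, 16), (17, -30)) = 47.0744
d((27, 16), (3, -19)) = 42.4382
d((27, 16), (-17, -7)) = 49.6488
d((27, 16), (10, -28)) = 47.1699
d((11, -25), (-6, 17)) = 45.31
d((11, -25), (29, 21)) = 49.3964
d((11, -25), (-19, -22)) = 30.1496
d((11, -25), (17, -30)) = 7.8102
d((11, -25), (3, -19)) = 10.0
d((11, -25), (-17, -7)) = 33.2866
d((11, -25), (10, -28)) = 3.1623 <-- minimum
d((-6, 17), (29, 21)) = 35.2278
d((-6, 17), (-19, -22)) = 41.1096
d((-6, 17), (17, -30)) = 52.3259
d((-6, 17), (3, -19)) = 37.108
d((-6, 17), (-17, -7)) = 26.4008
d((-6, 17), (10, -28)) = 47.7598
d((29, 21), (-19, -22)) = 64.4438
d((29, 21), (17, -30)) = 52.3927
d((29, 21), (3, -19)) = 47.7074
d((29, 21), (-17, -7)) = 53.8516
d((29, 21), (10, -28)) = 52.5547
d((-19, -22), (17, -30)) = 36.8782
d((-19, -22), (3, -19)) = 22.2036
d((-19, -22), (-17, -7)) = 15.1327
d((-19, -22), (10, -28)) = 29.6142
d((17, -30), (3, -19)) = 17.8045
d((17, -30), (-17, -7)) = 41.0488
d((17, -30), (10, -28)) = 7.2801
d((3, -19), (-17, -7)) = 23.3238
d((3, -19), (10, -28)) = 11.4018
d((-17, -7), (10, -28)) = 34.2053

Closest pair: (11, -25) and (10, -28) with distance 3.1623

The closest pair is (11, -25) and (10, -28) with Euclidean distance 3.1623. For 9 points, brute-force pairwise comparison is shown above. For large n, the divide-and-conquer algorithm (sort by x, recurse on halves, check the dividing strip) achieves O(n log n).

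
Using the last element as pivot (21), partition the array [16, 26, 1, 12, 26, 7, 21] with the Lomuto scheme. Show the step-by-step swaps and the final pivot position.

Lomuto partition with pivot = 21:

Initial array: [16, 26, 1, 12, 26, 7, 21]

arr[0]=16 <= 21: swap with position 0, array becomes [16, 26, 1, 12, 26, 7, 21]
arr[1]=26 > 21: no swap
arr[2]=1 <= 21: swap with position 1, array becomes [16, 1, 26, 12, 26, 7, 21]
arr[3]=12 <= 21: swap with position 2, array becomes [16, 1, 12, 26, 26, 7, 21]
arr[4]=26 > 21: no swap
arr[5]=7 <= 21: swap with position 3, array becomes [16, 1, 12, 7, 26, 26, 21]

Place pivot at position 4: [16, 1, 12, 7, 21, 26, 26]
Pivot position: 4

After partitioning with pivot 21, the array becomes [16, 1, 12, 7, 21, 26, 26]. The pivot is placed at index 4. All elements to the left of the pivot are <= 21, and all elements to the right are > 21.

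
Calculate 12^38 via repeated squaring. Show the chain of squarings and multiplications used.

Computing 12^38 by squaring (build up from 12^1; each line after the first costs one multiplication):

12^1 = 12
12^2 = (12^1)^2 = 12^2 = 144
12^4 = (12^2)^2 = 144^2 = 20736
12^8 = (12^4)^2 = 20736^2 = 429981696
12^9 = 12 * 12^8 = 12 * 429981696 = 5159780352
12^18 = (12^9)^2 = 5159780352^2 = 26623333280885243904
12^19 = 12 * 12^18 = 12 * 26623333280885243904 = 319479999370622926848
12^38 = (12^19)^2 = 319479999370622926848^2 = 102067469997853225734913580209377959215104

Result: 102067469997853225734913580209377959215104
Multiplications needed: 7 (7 lines after 12^1)

12^38 = 102067469997853225734913580209377959215104. Using exponentiation by squaring, this requires 7 multiplications. The key idea: if the exponent is even, square the half-power; if odd, multiply by the base once.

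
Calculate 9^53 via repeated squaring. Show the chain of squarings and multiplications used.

Computing 9^53 by squaring (build up from 9^1; each line after the first costs one multiplication):

9^1 = 9
9^2 = (9^1)^2 = 9^2 = 81
9^3 = 9 * 9^2 = 9 * 81 = 729
9^6 = (9^3)^2 = 729^2 = 531441
9^12 = (9^6)^2 = 531441^2 = 282429536481
9^13 = 9 * 9^12 = 9 * 282429536481 = 2541865828329
9^26 = (9^13)^2 = 2541865828329^2 = 6461081889226673298932241
9^52 = (9^26)^2 = 6461081889226673298932241^2 = 41745579179292917813953351511015323088870709282081
9^53 = 9 * 9^52 = 9 * 41745579179292917813953351511015323088870709282081 = 375710212613636260325580163599137907799836383538729

Result: 375710212613636260325580163599137907799836383538729
Multiplications needed: 8 (8 lines after 9^1)

9^53 = 375710212613636260325580163599137907799836383538729. Using exponentiation by squaring, this requires 8 multiplications. The key idea: if the exponent is even, square the half-power; if odd, multiply by the base once.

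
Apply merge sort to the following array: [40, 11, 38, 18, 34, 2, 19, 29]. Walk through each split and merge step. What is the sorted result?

Merge sort trace:

Split: [40, 11, 38, 18, 34, 2, 19, 29] -> [40, 11, 38, 18] and [34, 2, 19, 29]
  Split: [40, 11, 38, 18] -> [40, 11] and [38, 18]
    Split: [40, 11] -> [40] and [11]
    Merge: [40] + [11] -> [11, 40]
    Split: [38, 18] -> [38] and [18]
    Merge: [38] + [18] -> [18, 38]
  Merge: [11, 40] + [18, 38] -> [11, 18, 38, 40]
  Split: [34, 2, 19, 29] -> [34, 2] and [19, 29]
    Split: [34, 2] -> [34] and [2]
    Merge: [34] + [2] -> [2, 34]
    Split: [19, 29] -> [19] and [29]
    Merge: [19] + [29] -> [19, 29]
  Merge: [2, 34] + [19, 29] -> [2, 19, 29, 34]
Merge: [11, 18, 38, 40] + [2, 19, 29, 34] -> [2, 11, 18, 19, 29, 34, 38, 40]

Final sorted array: [2, 11, 18, 19, 29, 34, 38, 40]

The merge sort proceeds by recursively splitting the array and merging sorted halves.
After all merges, the sorted array is [2, 11, 18, 19, 29, 34, 38, 40].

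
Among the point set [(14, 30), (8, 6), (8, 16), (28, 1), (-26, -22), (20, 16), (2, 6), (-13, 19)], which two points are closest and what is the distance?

Computing all pairwise distances among 8 points:

d((14, 30), (8, 6)) = 24.7386
d((14, 30), (8, 16)) = 15.2315
d((14, 30), (28, 1)) = 32.2025
d((14, 30), (-26, -22)) = 65.6049
d((14, 30), (20, 16)) = 15.2315
d((14, 30), (2, 6)) = 26.8328
d((14, 30), (-13, 19)) = 29.1548
d((8, 6), (8, 16)) = 10.0
d((8, 6), (28, 1)) = 20.6155
d((8, 6), (-26, -22)) = 44.0454
d((8, 6), (20, 16)) = 15.6205
d((8, 6), (2, 6)) = 6.0 <-- minimum
d((8, 6), (-13, 19)) = 24.6982
d((8, 16), (28, 1)) = 25.0
d((8, 16), (-26, -22)) = 50.9902
d((8, 16), (20, 16)) = 12.0
d((8, 16), (2, 6)) = 11.6619
d((8, 16), (-13, 19)) = 21.2132
d((28, 1), (-26, -22)) = 58.6941
d((28, 1), (20, 16)) = 17.0
d((28, 1), (2, 6)) = 26.4764
d((28, 1), (-13, 19)) = 44.7772
d((-26, -22), (20, 16)) = 59.6657
d((-26, -22), (2, 6)) = 39.598
d((-26, -22), (-13, 19)) = 43.0116
d((20, 16), (2, 6)) = 20.5913
d((20, 16), (-13, 19)) = 33.1361
d((2, 6), (-13, 19)) = 19.8494

Closest pair: (8, 6) and (2, 6) with distance 6.0

The closest pair is (8, 6) and (2, 6) with Euclidean distance 6.0. For 8 points, brute-force pairwise comparison is shown above. For large n, the divide-and-conquer algorithm (sort by x, recurse on halves, check the dividing strip) achieves O(n log n).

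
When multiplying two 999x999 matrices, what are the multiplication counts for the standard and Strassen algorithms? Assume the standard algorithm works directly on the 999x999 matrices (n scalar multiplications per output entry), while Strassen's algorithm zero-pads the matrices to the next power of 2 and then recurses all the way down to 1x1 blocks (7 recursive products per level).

Matrix multiplication for 999x999 matrices:

Strassen's algorithm requires power-of-2 dimensions. Pad 999x999 to 1024x1024 (next power of 2).

Standard algorithm: 999^3 = 997002999 multiplications
Strassen's algorithm: 7^(log2(1024)) = 7^10 = 282475249 multiplications
Savings: 997002999 - 282475249 = 714527750 multiplications

Standard: 997002999 multiplications (999^3). Strassen: 282475249 multiplications (7^10, after padding to 1024x1024). Strassen reduces 8 recursive multiplications to 7 at each level.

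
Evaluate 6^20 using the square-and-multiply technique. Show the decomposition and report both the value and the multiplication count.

Computing 6^20 by squaring (build up from 6^1; each line after the first costs one multiplication):

6^1 = 6
6^2 = (6^1)^2 = 6^2 = 36
6^4 = (6^2)^2 = 36^2 = 1296
6^5 = 6 * 6^4 = 6 * 1296 = 7776
6^10 = (6^5)^2 = 7776^2 = 60466176
6^20 = (6^10)^2 = 60466176^2 = 3656158440062976

Result: 3656158440062976
Multiplications needed: 5 (5 lines after 6^1)

6^20 = 3656158440062976. Using exponentiation by squaring, this requires 5 multiplications. The key idea: if the exponent is even, square the half-power; if odd, multiply by the base once.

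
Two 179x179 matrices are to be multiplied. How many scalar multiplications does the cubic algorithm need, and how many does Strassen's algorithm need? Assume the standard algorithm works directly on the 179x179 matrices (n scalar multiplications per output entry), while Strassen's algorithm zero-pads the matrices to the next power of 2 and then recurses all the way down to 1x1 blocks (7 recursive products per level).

Matrix multiplication for 179x179 matrices:

Strassen's algorithm requires power-of-2 dimensions. Pad 179x179 to 256x256 (next power of 2).

Standard algorithm: 179^3 = 5735339 multiplications
Strassen's algorithm: 7^(log2(256)) = 7^8 = 5764801 multiplications
Difference: 5735339 - 5764801 = -29462 (Strassen uses MORE here due to padding overhead — for small or just-over-power-of-2 n, padding can outweigh the per-level savings)

Standard: 5735339 multiplications (179^3). Strassen: 5764801 multiplications (7^8, after padding to 256x256). Strassen reduces 8 recursive multiplications to 7 at each level.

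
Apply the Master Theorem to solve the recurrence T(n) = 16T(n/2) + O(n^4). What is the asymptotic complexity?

Master Theorem for T(n) = 16T(n/2) + O(n^4):

a = 16, b = 2, c = 4
log_b(a) = log_2(16) = 4.0000

Case 2: c = 4 = log_2(16) = 4.0000
T(n) = O(n^4 log n) = O(n^4 log n)

For T(n) = 16T(n/2) + O(n^4): log_2(16) = 4.0000. This is Case 2 of the Master Theorem (c = log_b(a), equal work at all levels), giving O(n^4 log n).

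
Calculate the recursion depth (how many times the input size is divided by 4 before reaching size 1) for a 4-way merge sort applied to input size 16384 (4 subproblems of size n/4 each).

For divide and conquer with division factor 4:

Problem sizes at each level:
Level 0: 16384
Level 1: 4096
Level 2: 1024
Level 3: 256
Level 4: 64
Level 5: 16
Level 6: 4
Level 7: 1

The root is level 0 and the size-1 base case is level 7 (the tree spans levels 0 through 7, i.e. 8 levels counting the root), so the depth is the number of divisions: log_4(16384) = 7

The recursion tree depth is log_4(16384) = 7. At each level, the problem size is divided by 4, so it takes 7 divisions to reduce to a base case of size 1. The algorithm makes 4 recursive calls at each level.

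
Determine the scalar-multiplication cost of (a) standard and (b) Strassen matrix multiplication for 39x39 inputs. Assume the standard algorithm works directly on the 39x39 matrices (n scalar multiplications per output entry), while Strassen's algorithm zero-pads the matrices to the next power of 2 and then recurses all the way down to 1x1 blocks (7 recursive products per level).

Matrix multiplication for 39x39 matrices:

Strassen's algorithm requires power-of-2 dimensions. Pad 39x39 to 64x64 (next power of 2).

Standard algorithm: 39^3 = 59319 multiplications
Strassen's algorithm: 7^(log2(64)) = 7^6 = 117649 multiplications
Difference: 59319 - 117649 = -58330 (Strassen uses MORE here due to padding overhead — for small or just-over-power-of-2 n, padding can outweigh the per-level savings)

Standard: 59319 multiplications (39^3). Strassen: 117649 multiplications (7^6, after padding to 64x64). Strassen reduces 8 recursive multiplications to 7 at each level.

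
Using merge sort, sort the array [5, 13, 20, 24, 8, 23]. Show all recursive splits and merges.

Merge sort trace:

Split: [5, 13, 20, 24, 8, 23] -> [5, 13, 20] and [24, 8, 23]
  Split: [5, 13, 20] -> [5] and [13, 20]
    Split: [13, 20] -> [13] and [20]
    Merge: [13] + [20] -> [13, 20]
  Merge: [5] + [13, 20] -> [5, 13, 20]
  Split: [24, 8, 23] -> [24] and [8, 23]
    Split: [8, 23] -> [8] and [23]
    Merge: [8] + [23] -> [8, 23]
  Merge: [24] + [8, 23] -> [8, 23, 24]
Merge: [5, 13, 20] + [8, 23, 24] -> [5, 8, 13, 20, 23, 24]

Final sorted array: [5, 8, 13, 20, 23, 24]

The merge sort proceeds by recursively splitting the array and merging sorted halves.
After all merges, the sorted array is [5, 8, 13, 20, 23, 24].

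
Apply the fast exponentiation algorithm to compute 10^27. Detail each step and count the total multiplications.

Computing 10^27 by squaring (build up from 10^1; each line after the first costs one multiplication):

10^1 = 10
10^2 = (10^1)^2 = 10^2 = 100
10^3 = 10 * 10^2 = 10 * 100 = 1000
10^6 = (10^3)^2 = 1000^2 = 1000000
10^12 = (10^6)^2 = 1000000^2 = 1000000000000
10^13 = 10 * 10^12 = 10 * 1000000000000 = 10000000000000
10^26 = (10^13)^2 = 10000000000000^2 = 100000000000000000000000000
10^27 = 10 * 10^26 = 10 * 100000000000000000000000000 = 1000000000000000000000000000

Result: 1000000000000000000000000000
Multiplications needed: 7 (7 lines after 10^1)

10^27 = 1000000000000000000000000000. Using exponentiation by squaring, this requires 7 multiplications. The key idea: if the exponent is even, square the half-power; if odd, multiply by the base once.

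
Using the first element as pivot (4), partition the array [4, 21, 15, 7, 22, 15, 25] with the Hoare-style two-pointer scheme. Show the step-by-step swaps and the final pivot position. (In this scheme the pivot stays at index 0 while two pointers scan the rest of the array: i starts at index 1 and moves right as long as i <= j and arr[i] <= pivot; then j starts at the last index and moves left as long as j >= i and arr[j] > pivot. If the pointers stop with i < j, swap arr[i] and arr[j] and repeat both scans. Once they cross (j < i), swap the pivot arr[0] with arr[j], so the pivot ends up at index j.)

Hoare-style two-pointer partition with pivot = 4:

Initial array: [4, 21, 15, 7, 22, 15, 25]

Pointers start at i = 1, j = 6.
i ends at 1, j ends at 0: the pointers have crossed (j < i), so scanning stops.

j = 0, so swapping arr[0] with arr[j] leaves the pivot at position 0: [4, 21, 15, 7, 22, 15, 25]
Pivot position: 0

After partitioning with pivot 4, the array becomes [4, 21, 15, 7, 22, 15, 25]. The pivot is placed at index 0. All elements to the left of the pivot are <= 4, and all elements to the right are > 4.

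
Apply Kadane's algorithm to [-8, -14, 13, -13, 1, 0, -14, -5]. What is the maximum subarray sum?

Using Kadane's algorithm on [-8, -14, 13, -13, 1, 0, -14, -5]:

Scanning through the array:
Position 1 (value -14): max_ending_here = -14, max_so_far = -8
Position 2 (value 13): max_ending_here = 13, max_so_far = 13
Position 3 (value -13): max_ending_here = 0, max_so_far = 13
Position 4 (value 1): max_ending_here = 1, max_so_far = 13
Position 5 (value 0): max_ending_here = 1, max_so_far = 13
Position 6 (value -14): max_ending_here = -13, max_so_far = 13
Position 7 (value -5): max_ending_here = -5, max_so_far = 13

Maximum subarray: [13]
Maximum sum: 13

The maximum subarray is [13] with sum 13. This subarray runs from index 2 to index 2.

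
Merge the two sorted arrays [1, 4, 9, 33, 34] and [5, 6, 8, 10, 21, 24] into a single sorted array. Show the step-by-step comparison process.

Merging process:

Compare 1 vs 5: take 1 from left. Merged: [1]
Compare 4 vs 5: take 4 from left. Merged: [1, 4]
Compare 9 vs 5: take 5 from right. Merged: [1, 4, 5]
Compare 9 vs 6: take 6 from right. Merged: [1, 4, 5, 6]
Compare 9 vs 8: take 8 from right. Merged: [1, 4, 5, 6, 8]
Compare 9 vs 10: take 9 from left. Merged: [1, 4, 5, 6, 8, 9]
Compare 33 vs 10: take 10 from right. Merged: [1, 4, 5, 6, 8, 9, 10]
Compare 33 vs 21: take 21 from right. Merged: [1, 4, 5, 6, 8, 9, 10, 21]
Compare 33 vs 24: take 24 from right. Merged: [1, 4, 5, 6, 8, 9, 10, 21, 24]
Append remaining from left: [33, 34]. Merged: [1, 4, 5, 6, 8, 9, 10, 21, 24, 33, 34]

Final merged array: [1, 4, 5, 6, 8, 9, 10, 21, 24, 33, 34]
Total comparisons: 9

The merged array is [1, 4, 5, 6, 8, 9, 10, 21, 24, 33, 34], requiring 9 comparisons. The merge step runs in O(n) time where n is the total number of elements.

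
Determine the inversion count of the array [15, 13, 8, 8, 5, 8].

Finding inversions in [15, 13, 8, 8, 5, 8]:

(0, 1): arr[0]=15 > arr[1]=13
(0, 2): arr[0]=15 > arr[2]=8
(0, 3): arr[0]=15 > arr[3]=8
(0, 4): arr[0]=15 > arr[4]=5
(0, 5): arr[0]=15 > arr[5]=8
(1, 2): arr[1]=13 > arr[2]=8
(1, 3): arr[1]=13 > arr[3]=8
(1, 4): arr[1]=13 > arr[4]=5
(1, 5): arr[1]=13 > arr[5]=8
(2, 4): arr[2]=8 > arr[4]=5
(3, 4): arr[3]=8 > arr[4]=5

Total inversions: 11

The array has 11 inversion(s): (0,1), (0,2), (0,3), (0,4), (0,5), (1,2), (1,3), (1,4), (1,5), (2,4), (3,4). Each pair (i,j) satisfies i < j and arr[i] > arr[j].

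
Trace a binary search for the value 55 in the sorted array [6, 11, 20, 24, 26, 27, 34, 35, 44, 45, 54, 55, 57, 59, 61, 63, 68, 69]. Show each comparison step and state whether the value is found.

Binary search for 55 in [6, 11, 20, 24, 26, 27, 34, 35, 44, 45, 54, 55, 57, 59, 61, 63, 68, 69]:

lo=0, hi=17, mid=8, arr[mid]=44 -> 44 < 55, search right half
lo=9, hi=17, mid=13, arr[mid]=59 -> 59 > 55, search left half
lo=9, hi=12, mid=10, arr[mid]=54 -> 54 < 55, search right half
lo=11, hi=12, mid=11, arr[mid]=55 -> Found target at index 11!

Binary search finds 55 at index 11 after 4 comparisons. The search repeatedly halves the search space by comparing with the middle element.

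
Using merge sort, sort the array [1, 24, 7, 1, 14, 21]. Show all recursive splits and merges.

Merge sort trace:

Split: [1, 24, 7, 1, 14, 21] -> [1, 24, 7] and [1, 14, 21]
  Split: [1, 24, 7] -> [1] and [24, 7]
    Split: [24, 7] -> [24] and [7]
    Merge: [24] + [7] -> [7, 24]
  Merge: [1] + [7, 24] -> [1, 7, 24]
  Split: [1, 14, 21] -> [1] and [14, 21]
    Split: [14, 21] -> [14] and [21]
    Merge: [14] + [21] -> [14, 21]
  Merge: [1] + [14, 21] -> [1, 14, 21]
Merge: [1, 7, 24] + [1, 14, 21] -> [1, 1, 7, 14, 21, 24]

Final sorted array: [1, 1, 7, 14, 21, 24]

The merge sort proceeds by recursively splitting the array and merging sorted halves.
After all merges, the sorted array is [1, 1, 7, 14, 21, 24].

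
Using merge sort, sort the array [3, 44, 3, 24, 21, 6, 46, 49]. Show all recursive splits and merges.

Merge sort trace:

Split: [3, 44, 3, 24, 21, 6, 46, 49] -> [3, 44, 3, 24] and [21, 6, 46, 49]
  Split: [3, 44, 3, 24] -> [3, 44] and [3, 24]
    Split: [3, 44] -> [3] and [44]
    Merge: [3] + [44] -> [3, 44]
    Split: [3, 24] -> [3] and [24]
    Merge: [3] + [24] -> [3, 24]
  Merge: [3, 44] + [3, 24] -> [3, 3, 24, 44]
  Split: [21, 6, 46, 49] -> [21, 6] and [46, 49]
    Split: [21, 6] -> [21] and [6]
    Merge: [21] + [6] -> [6, 21]
    Split: [46, 49] -> [46] and [49]
    Merge: [46] + [49] -> [46, 49]
  Merge: [6, 21] + [46, 49] -> [6, 21, 46, 49]
Merge: [3, 3, 24, 44] + [6, 21, 46, 49] -> [3, 3, 6, 21, 24, 44, 46, 49]

Final sorted array: [3, 3, 6, 21, 24, 44, 46, 49]

The merge sort proceeds by recursively splitting the array and merging sorted halves.
After all merges, the sorted array is [3, 3, 6, 21, 24, 44, 46, 49].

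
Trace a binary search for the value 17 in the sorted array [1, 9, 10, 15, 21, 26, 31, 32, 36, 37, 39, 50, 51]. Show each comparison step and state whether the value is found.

Binary search for 17 in [1, 9, 10, 15, 21, 26, 31, 32, 36, 37, 39, 50, 51]:

lo=0, hi=12, mid=6, arr[mid]=31 -> 31 > 17, search left half
lo=0, hi=5, mid=2, arr[mid]=10 -> 10 < 17, search right half
lo=3, hi=5, mid=4, arr[mid]=21 -> 21 > 17, search left half
lo=3, hi=3, mid=3, arr[mid]=15 -> 15 < 17, search right half
lo=4 > hi=3, target 17 not found

Binary search determines that 17 is not in the array after 4 comparisons. The search space was exhausted without finding the target.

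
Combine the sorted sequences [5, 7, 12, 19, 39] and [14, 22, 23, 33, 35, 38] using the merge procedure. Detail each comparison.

Merging process:

Compare 5 vs 14: take 5 from left. Merged: [5]
Compare 7 vs 14: take 7 from left. Merged: [5, 7]
Compare 12 vs 14: take 12 from left. Merged: [5, 7, 12]
Compare 19 vs 14: take 14 from right. Merged: [5, 7, 12, 14]
Compare 19 vs 22: take 19 from left. Merged: [5, 7, 12, 14, 19]
Compare 39 vs 22: take 22 from right. Merged: [5, 7, 12, 14, 19, 22]
Compare 39 vs 23: take 23 from right. Merged: [5, 7, 12, 14, 19, 22, 23]
Compare 39 vs 33: take 33 from right. Merged: [5, 7, 12, 14, 19, 22, 23, 33]
Compare 39 vs 35: take 35 from right. Merged: [5, 7, 12, 14, 19, 22, 23, 33, 35]
Compare 39 vs 38: take 38 from right. Merged: [5, 7, 12, 14, 19, 22, 23, 33, 35, 38]
Append remaining from left: [39]. Merged: [5, 7, 12, 14, 19, 22, 23, 33, 35, 38, 39]

Final merged array: [5, 7, 12, 14, 19, 22, 23, 33, 35, 38, 39]
Total comparisons: 10

The merged array is [5, 7, 12, 14, 19, 22, 23, 33, 35, 38, 39], requiring 10 comparisons. The merge step runs in O(n) time where n is the total number of elements.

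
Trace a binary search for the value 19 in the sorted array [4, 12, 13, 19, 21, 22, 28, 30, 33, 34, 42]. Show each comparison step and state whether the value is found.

Binary search for 19 in [4, 12, 13, 19, 21, 22, 28, 30, 33, 34, 42]:

lo=0, hi=10, mid=5, arr[mid]=22 -> 22 > 19, search left half
lo=0, hi=4, mid=2, arr[mid]=13 -> 13 < 19, search right half
lo=3, hi=4, mid=3, arr[mid]=19 -> Found target at index 3!

Binary search finds 19 at index 3 after 3 comparisons. The search repeatedly halves the search space by comparing with the middle element.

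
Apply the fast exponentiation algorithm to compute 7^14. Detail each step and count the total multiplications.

Computing 7^14 by squaring (build up from 7^1; each line after the first costs one multiplication):

7^1 = 7
7^2 = (7^1)^2 = 7^2 = 49
7^3 = 7 * 7^2 = 7 * 49 = 343
7^6 = (7^3)^2 = 343^2 = 117649
7^7 = 7 * 7^6 = 7 * 117649 = 823543
7^14 = (7^7)^2 = 823543^2 = 678223072849

Result: 678223072849
Multiplications needed: 5 (5 lines after 7^1)

7^14 = 678223072849. Using exponentiation by squaring, this requires 5 multiplications. The key idea: if the exponent is even, square the half-power; if odd, multiply by the base once.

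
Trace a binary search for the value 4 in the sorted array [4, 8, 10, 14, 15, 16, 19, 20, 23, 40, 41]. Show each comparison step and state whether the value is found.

Binary search for 4 in [4, 8, 10, 14, 15, 16, 19, 20, 23, 40, 41]:

lo=0, hi=10, mid=5, arr[mid]=16 -> 16 > 4, search left half
lo=0, hi=4, mid=2, arr[mid]=10 -> 10 > 4, search left half
lo=0, hi=1, mid=0, arr[mid]=4 -> Found target at index 0!

Binary search finds 4 at index 0 after 3 comparisons. The search repeatedly halves the search space by comparing with the middle element.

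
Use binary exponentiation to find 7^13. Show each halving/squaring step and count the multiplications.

Computing 7^13 by squaring (build up from 7^1; each line after the first costs one multiplication):

7^1 = 7
7^2 = (7^1)^2 = 7^2 = 49
7^3 = 7 * 7^2 = 7 * 49 = 343
7^6 = (7^3)^2 = 343^2 = 117649
7^12 = (7^6)^2 = 117649^2 = 13841287201
7^13 = 7 * 7^12 = 7 * 13841287201 = 96889010407

Result: 96889010407
Multiplications needed: 5 (5 lines after 7^1)

7^13 = 96889010407. Using exponentiation by squaring, this requires 5 multiplications. The key idea: if the exponent is even, square the half-power; if odd, multiply by the base once.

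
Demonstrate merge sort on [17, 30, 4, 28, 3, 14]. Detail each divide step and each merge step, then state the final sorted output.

Merge sort trace:

Split: [17, 30, 4, 28, 3, 14] -> [17, 30, 4] and [28, 3, 14]
  Split: [17, 30, 4] -> [17] and [30, 4]
    Split: [30, 4] -> [30] and [4]
    Merge: [30] + [4] -> [4, 30]
  Merge: [17] + [4, 30] -> [4, 17, 30]
  Split: [28, 3, 14] -> [28] and [3, 14]
    Split: [3, 14] -> [3] and [14]
    Merge: [3] + [14] -> [3, 14]
  Merge: [28] + [3, 14] -> [3, 14, 28]
Merge: [4, 17, 30] + [3, 14, 28] -> [3, 4, 14, 17, 28, 30]

Final sorted array: [3, 4, 14, 17, 28, 30]

The merge sort proceeds by recursively splitting the array and merging sorted halves.
After all merges, the sorted array is [3, 4, 14, 17, 28, 30].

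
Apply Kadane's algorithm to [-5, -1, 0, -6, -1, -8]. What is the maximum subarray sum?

Using Kadane's algorithm on [-5, -1, 0, -6, -1, -8]:

Scanning through the array:
Position 1 (value -1): max_ending_here = -1, max_so_far = -1
Position 2 (value 0): max_ending_here = 0, max_so_far = 0
Position 3 (value -6): max_ending_here = -6, max_so_far = 0
Position 4 (value -1): max_ending_here = -1, max_so_far = 0
Position 5 (value -8): max_ending_here = -8, max_so_far = 0

Maximum subarray: [0]
Maximum sum: 0

The maximum subarray is [0] with sum 0. This subarray runs from index 2 to index 2.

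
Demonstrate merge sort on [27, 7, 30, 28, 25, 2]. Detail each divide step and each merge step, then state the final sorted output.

Merge sort trace:

Split: [27, 7, 30, 28, 25, 2] -> [27, 7, 30] and [28, 25, 2]
  Split: [27, 7, 30] -> [27] and [7, 30]
    Split: [7, 30] -> [7] and [30]
    Merge: [7] + [30] -> [7, 30]
  Merge: [27] + [7, 30] -> [7, 27, 30]
  Split: [28, 25, 2] -> [28] and [25, 2]
    Split: [25, 2] -> [25] and [2]
    Merge: [25] + [2] -> [2, 25]
  Merge: [28] + [2, 25] -> [2, 25, 28]
Merge: [7, 27, 30] + [2, 25, 28] -> [2, 7, 25, 27, 28, 30]

Final sorted array: [2, 7, 25, 27, 28, 30]

The merge sort proceeds by recursively splitting the array and merging sorted halves.
After all merges, the sorted array is [2, 7, 25, 27, 28, 30].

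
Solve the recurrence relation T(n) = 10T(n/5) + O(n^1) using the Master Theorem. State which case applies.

Master Theorem for T(n) = 10T(n/5) + O(n^1):

a = 10, b = 5, c = 1
log_b(a) = log_5(10) = 1.4307

Case 1: c = 1 < log_5(10) = 1.4307
T(n) = O(n^(log_5 10))

For T(n) = 10T(n/5) + O(n^1): log_5(10) = 1.4307. This is Case 1 of the Master Theorem (c < log_b(a), work dominated by leaves), giving O(n^(log_5 10)).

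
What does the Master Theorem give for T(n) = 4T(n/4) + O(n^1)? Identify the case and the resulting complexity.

Master Theorem for T(n) = 4T(n/4) + O(n^1):

a = 4, b = 4, c = 1
log_b(a) = log_4(4) = 1.0000

Case 2: c = 1 = log_4(4) = 1.0000
T(n) = O(n^1 log n) = O(n log n)

For T(n) = 4T(n/4) + O(n^1): log_4(4) = 1.0000. This is Case 2 of the Master Theorem (c = log_b(a), equal work at all levels), giving O(n log n).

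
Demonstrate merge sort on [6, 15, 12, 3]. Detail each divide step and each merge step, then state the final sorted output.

Merge sort trace:

Split: [6, 15, 12, 3] -> [6, 15] and [12, 3]
  Split: [6, 15] -> [6] and [15]
  Merge: [6] + [15] -> [6, 15]
  Split: [12, 3] -> [12] and [3]
  Merge: [12] + [3] -> [3, 12]
Merge: [6, 15] + [3, 12] -> [3, 6, 12, 15]

Final sorted array: [3, 6, 12, 15]

The merge sort proceeds by recursively splitting the array and merging sorted halves.
After all merges, the sorted array is [3, 6, 12, 15].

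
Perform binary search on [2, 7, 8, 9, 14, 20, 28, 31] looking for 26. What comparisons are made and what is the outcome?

Binary search for 26 in [2, 7, 8, 9, 14, 20, 28, 31]:

lo=0, hi=7, mid=3, arr[mid]=9 -> 9 < 26, search right half
lo=4, hi=7, mid=5, arr[mid]=20 -> 20 < 26, search right half
lo=6, hi=7, mid=6, arr[mid]=28 -> 28 > 26, search left half
lo=6 > hi=5, target 26 not found

Binary search determines that 26 is not in the array after 3 comparisons. The search space was exhausted without finding the target.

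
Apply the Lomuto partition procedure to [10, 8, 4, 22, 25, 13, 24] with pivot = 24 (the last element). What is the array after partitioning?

Lomuto partition with pivot = 24:

Initial array: [10, 8, 4, 22, 25, 13, 24]

arr[0]=10 <= 24: swap with position 0, array becomes [10, 8, 4, 22, 25, 13, 24]
arr[1]=8 <= 24: swap with position 1, array becomes [10, 8, 4, 22, 25, 13, 24]
arr[2]=4 <= 24: swap with position 2, array becomes [10, 8, 4, 22, 25, 13, 24]
arr[3]=22 <= 24: swap with position 3, array becomes [10, 8, 4, 22, 25, 13, 24]
arr[4]=25 > 24: no swap
arr[5]=13 <= 24: swap with position 4, array becomes [10, 8, 4, 22, 13, 25, 24]

Place pivot at position 5: [10, 8, 4, 22, 13, 24, 25]
Pivot position: 5

After partitioning with pivot 24, the array becomes [10, 8, 4, 22, 13, 24, 25]. The pivot is placed at index 5. All elements to the left of the pivot are <= 24, and all elements to the right are > 24.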